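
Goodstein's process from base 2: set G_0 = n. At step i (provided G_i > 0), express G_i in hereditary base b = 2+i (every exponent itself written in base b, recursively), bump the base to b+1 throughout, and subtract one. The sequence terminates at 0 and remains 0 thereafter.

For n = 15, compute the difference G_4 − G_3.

[0] 15 ≡ 2^(2 + 1) + 2^2 + 2 + 1 (base 2). Lift 3: 112. −1: 111.
[1] 111 ≡ 3^(3 + 1) + 3^3 + 3 (base 3). Lift 4: 1284. −1: 1283.
[2] 1283 ≡ 4^(4 + 1) + 4^4 + 3 (base 4). Lift 5: 18753. −1: 18752.
[3] 18752 ≡ 5^(5 + 1) + 5^5 + 2 (base 5). Lift 6: 326594. −1: 326593.

307841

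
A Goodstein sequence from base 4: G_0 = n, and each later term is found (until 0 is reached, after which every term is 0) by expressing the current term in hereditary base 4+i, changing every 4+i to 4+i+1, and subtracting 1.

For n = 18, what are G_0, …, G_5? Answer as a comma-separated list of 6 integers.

G_0 = 18. HB_4(18) = 4^2 + 2. Bump = 27. G_1 = 26.
G_1 = 26. HB_5(26) = 5^2 + 1. Bump = 37. G_2 = 36.
G_2 = 36. HB_6(36) = 6^2. Bump = 49. G_3 = 48.
G_3 = 48. HB_7(48) = 6·7 + 6. Bump = 54. G_4 = 53.
G_4 = 53. HB_8(53) = 6·8 + 5. Bump = 59. G_5 = 58.

18, 26, 36, 48, 53, 58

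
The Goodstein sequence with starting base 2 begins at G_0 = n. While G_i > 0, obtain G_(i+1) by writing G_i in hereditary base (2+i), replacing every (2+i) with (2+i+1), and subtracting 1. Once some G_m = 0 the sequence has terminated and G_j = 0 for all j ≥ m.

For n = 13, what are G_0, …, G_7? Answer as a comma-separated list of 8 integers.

13, 108, 1279, 16092, 280711, 5765998, 134219479, 3486786855

G_0 = 13. HB_2(13) = 2^(2 + 1) + 2^2 + 1. Bump = 109. G_1 = 108.
G_1 = 108. HB_3(108) = 3^(3 + 1) + 3^3. Bump = 1280. G_2 = 1279.
G_2 = 1279. HB_4(1279) = 4^(4 + 1) + 3·4^3 + 3·4^2 + 3·4 + 3. Bump = 16093. G_3 = 16092.
G_3 = 16092. HB_5(16092) = 5^(5 + 1) + 3·5^3 + 3·5^2 + 3·5 + 2. Bump = 280712. G_4 = 280711.
G_4 = 280711. HB_6(280711) = 6^(6 + 1) + 3·6^3 + 3·6^2 + 3·6 + 1. Bump = 5765999. G_5 = 5765998.
G_5 = 5765998. HB_7(5765998) = 7^(7 + 1) + 3·7^3 + 3·7^2 + 3·7. Bump = 134219480. G_6 = 134219479.
G_6 = 134219479. HB_8(134219479) = 8^(8 + 1) + 3·8^3 + 3·8^2 + 2·8 + 7. Bump = 3486786856. G_7 = 3486786855.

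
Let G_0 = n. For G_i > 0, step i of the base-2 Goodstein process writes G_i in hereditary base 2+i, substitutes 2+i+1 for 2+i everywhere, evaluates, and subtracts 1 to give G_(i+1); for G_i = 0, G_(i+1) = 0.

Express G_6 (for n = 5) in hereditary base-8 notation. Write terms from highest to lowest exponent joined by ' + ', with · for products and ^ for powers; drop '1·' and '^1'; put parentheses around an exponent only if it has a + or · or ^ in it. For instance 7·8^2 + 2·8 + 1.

(0) 5|_2 = 2^2 + 1 ↦ 3^3 + 1|_3 = 28 ⇒ 27
(1) 27|_3 = 3^3 ↦ 4^4|_4 = 256 ⇒ 255
(2) 255|_4 = 3·4^3 + 3·4^2 + 3·4 + 3 ↦ 3·5^3 + 3·5^2 + 3·5 + 3|_5 = 468 ⇒ 467
(3) 467|_5 = 3·5^3 + 3·5^2 + 3·5 + 2 ↦ 3·6^3 + 3·6^2 + 3·6 + 2|_6 = 776 ⇒ 775
(4) 775|_6 = 3·6^3 + 3·6^2 + 3·6 + 1 ↦ 3·7^3 + 3·7^2 + 3·7 + 1|_7 = 1198 ⇒ 1197
(5) 1197|_7 = 3·7^3 + 3·7^2 + 3·7 ↦ 3·8^3 + 3·8^2 + 3·8|_8 = 1752 ⇒ 1751
(6) 1751|_8 = 3·8^3 + 3·8^2 + 2·8 + 7 ↦ 3·9^3 + 3·9^2 + 2·9 + 7|_9 = 2455 ⇒ 2454

3·8^3 + 3·8^2 + 2·8 + 7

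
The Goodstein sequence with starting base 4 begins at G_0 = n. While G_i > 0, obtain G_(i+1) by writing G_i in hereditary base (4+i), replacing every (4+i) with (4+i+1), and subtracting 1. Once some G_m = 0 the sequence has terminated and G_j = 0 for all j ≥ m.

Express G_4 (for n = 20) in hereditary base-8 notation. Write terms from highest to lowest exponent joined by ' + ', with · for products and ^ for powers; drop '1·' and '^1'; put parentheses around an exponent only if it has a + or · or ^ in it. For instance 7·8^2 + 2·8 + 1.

base 4: 20 = 4^2 + 4; at 5: 5^2 + 5 = 30; next = 29
base 5: 29 = 5^2 + 4; at 6: 6^2 + 4 = 40; next = 39
base 6: 39 = 6^2 + 3; at 7: 7^2 + 3 = 52; next = 51
base 7: 51 = 7^2 + 2; at 8: 8^2 + 2 = 66; next = 65

8^2 + 1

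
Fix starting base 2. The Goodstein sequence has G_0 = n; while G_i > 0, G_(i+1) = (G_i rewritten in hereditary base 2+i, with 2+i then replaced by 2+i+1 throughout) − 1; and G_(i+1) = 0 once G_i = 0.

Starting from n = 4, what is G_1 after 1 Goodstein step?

26

base 2: 4 = 2^2; at 3: 3^3 = 27; next = 26
base 3: 26 = 2·3^2 + 2·3 + 2; at 4: 2·4^2 + 2·4 + 2 = 42; next = 41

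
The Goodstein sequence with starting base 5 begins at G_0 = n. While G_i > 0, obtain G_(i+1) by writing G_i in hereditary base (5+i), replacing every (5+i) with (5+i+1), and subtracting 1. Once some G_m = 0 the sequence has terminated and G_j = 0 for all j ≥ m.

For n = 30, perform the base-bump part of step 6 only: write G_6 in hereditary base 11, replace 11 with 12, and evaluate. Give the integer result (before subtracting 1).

i=0: 30 = 5^2 + 5 (b=5); 5→6: 6^2 + 6 = 42; 42−1 = 41
i=1: 41 = 6^2 + 5 (b=6); 6→7: 7^2 + 5 = 54; 54−1 = 53
i=2: 53 = 7^2 + 4 (b=7); 7→8: 8^2 + 4 = 68; 68−1 = 67
i=3: 67 = 8^2 + 3 (b=8); 8→9: 9^2 + 3 = 84; 84−1 = 83
i=4: 83 = 9^2 + 2 (b=9); 9→10: 10^2 + 2 = 102; 102−1 = 101
i=5: 101 = 10^2 + 1 (b=10); 10→11: 11^2 + 1 = 122; 122−1 = 121

144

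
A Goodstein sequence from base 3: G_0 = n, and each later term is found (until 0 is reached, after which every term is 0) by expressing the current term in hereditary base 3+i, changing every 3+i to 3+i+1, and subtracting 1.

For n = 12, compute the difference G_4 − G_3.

12

base 3: 12 = 3^2 + 3; at 4: 4^2 + 4 = 20; next = 19
base 4: 19 = 4^2 + 3; at 5: 5^2 + 3 = 28; next = 27
base 5: 27 = 5^2 + 2; at 6: 6^2 + 2 = 38; next = 37
base 6: 37 = 6^2 + 1; at 7: 7^2 + 1 = 50; next = 49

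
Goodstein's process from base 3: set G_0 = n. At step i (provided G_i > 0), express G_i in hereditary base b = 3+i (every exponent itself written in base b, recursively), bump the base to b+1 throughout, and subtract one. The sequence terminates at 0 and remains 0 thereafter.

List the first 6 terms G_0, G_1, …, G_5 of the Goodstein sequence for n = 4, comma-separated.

4, 4, 4, 3, 2, 1

[0] 4 ≡ 3 + 1 (base 3). Lift 4: 5. −1: 4.
[1] 4 ≡ 4 (base 4). Lift 5: 5. −1: 4.
[2] 4 ≡ 4 (base 5). Lift 6: 4. −1: 3.
[3] 3 ≡ 3 (base 6). Lift 7: 3. −1: 2.
[4] 2 ≡ 2 (base 7). Lift 8: 2. −1: 1.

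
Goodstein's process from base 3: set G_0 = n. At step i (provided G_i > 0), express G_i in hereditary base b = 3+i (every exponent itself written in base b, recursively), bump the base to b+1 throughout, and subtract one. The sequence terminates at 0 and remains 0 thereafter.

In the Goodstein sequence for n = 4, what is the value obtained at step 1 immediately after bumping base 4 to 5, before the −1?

5

[0] 4 ≡ 3 + 1 (base 3). Lift 4: 5. −1: 4.
[1] 4 ≡ 4 (base 4). Lift 5: 5. −1: 4.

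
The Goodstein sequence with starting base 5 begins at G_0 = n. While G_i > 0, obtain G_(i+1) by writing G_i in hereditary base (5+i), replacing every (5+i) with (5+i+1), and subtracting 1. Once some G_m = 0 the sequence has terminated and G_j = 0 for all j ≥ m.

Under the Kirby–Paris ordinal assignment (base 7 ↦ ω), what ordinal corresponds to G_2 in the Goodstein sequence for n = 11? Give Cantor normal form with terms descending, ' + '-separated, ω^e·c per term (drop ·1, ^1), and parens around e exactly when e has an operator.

base 5: 11 = 2·5 + 1; at 6: 2·6 + 1 = 13; next = 12
base 6: 12 = 2·6; at 7: 2·7 = 14; next = 13

ω + 6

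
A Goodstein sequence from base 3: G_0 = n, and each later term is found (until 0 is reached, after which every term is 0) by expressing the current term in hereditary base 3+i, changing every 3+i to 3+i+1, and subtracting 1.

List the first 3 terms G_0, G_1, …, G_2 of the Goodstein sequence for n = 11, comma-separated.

11 —HB3→ 3^2 + 2 —bump→ 4^2 + 2 = 18 —(−1)→ 17
17 —HB4→ 4^2 + 1 —bump→ 5^2 + 1 = 26 —(−1)→ 25

11, 17, 25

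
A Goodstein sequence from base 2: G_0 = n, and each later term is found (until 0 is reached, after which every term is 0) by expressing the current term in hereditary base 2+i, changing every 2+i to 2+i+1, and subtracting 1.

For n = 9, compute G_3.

G_0 = 9. HB_2(9) = 2^(2 + 1) + 1. Bump = 82. G_1 = 81.
G_1 = 81. HB_3(81) = 3^(3 + 1). Bump = 1024. G_2 = 1023.
G_2 = 1023. HB_4(1023) = 3·4^4 + 3·4^3 + 3·4^2 + 3·4 + 3. Bump = 9843. G_3 = 9842.

9842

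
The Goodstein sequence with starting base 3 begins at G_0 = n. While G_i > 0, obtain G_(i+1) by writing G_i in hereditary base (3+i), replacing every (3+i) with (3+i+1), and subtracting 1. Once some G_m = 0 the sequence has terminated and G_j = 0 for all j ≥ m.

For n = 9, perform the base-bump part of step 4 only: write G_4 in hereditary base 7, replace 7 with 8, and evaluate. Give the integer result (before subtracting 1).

step 0: 9 = 3^2; sub 4 for 3: 4^2; = 16; G_1 = 16−1 = 15
step 1: 15 = 3·4 + 3; sub 5 for 4: 3·5 + 3; = 18; G_2 = 18−1 = 17
step 2: 17 = 3·5 + 2; sub 6 for 5: 3·6 + 2; = 20; G_3 = 20−1 = 19
step 3: 19 = 3·6 + 1; sub 7 for 6: 3·7 + 1; = 22; G_4 = 22−1 = 21

24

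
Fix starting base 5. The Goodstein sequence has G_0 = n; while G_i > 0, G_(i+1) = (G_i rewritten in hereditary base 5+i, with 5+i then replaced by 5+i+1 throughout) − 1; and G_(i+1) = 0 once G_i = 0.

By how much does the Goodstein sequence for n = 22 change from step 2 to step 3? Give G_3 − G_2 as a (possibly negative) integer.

(0) 22|_5 = 4·5 + 2 ↦ 4·6 + 2|_6 = 26 ⇒ 25
(1) 25|_6 = 4·6 + 1 ↦ 4·7 + 1|_7 = 29 ⇒ 28
(2) 28|_7 = 4·7 ↦ 4·8|_8 = 32 ⇒ 31

3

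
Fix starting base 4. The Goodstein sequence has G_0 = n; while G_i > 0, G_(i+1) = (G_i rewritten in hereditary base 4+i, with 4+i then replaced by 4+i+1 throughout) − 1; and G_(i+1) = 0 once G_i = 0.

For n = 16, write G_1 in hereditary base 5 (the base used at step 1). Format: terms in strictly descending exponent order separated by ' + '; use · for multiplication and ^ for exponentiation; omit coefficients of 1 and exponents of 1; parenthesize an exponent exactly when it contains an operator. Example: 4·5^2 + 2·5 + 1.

4·5 + 4

[0] 16 ≡ 4^2 (base 4). Lift 5: 25. −1: 24.
[1] 24 ≡ 4·5 + 4 (base 5). Lift 6: 28. −1: 27.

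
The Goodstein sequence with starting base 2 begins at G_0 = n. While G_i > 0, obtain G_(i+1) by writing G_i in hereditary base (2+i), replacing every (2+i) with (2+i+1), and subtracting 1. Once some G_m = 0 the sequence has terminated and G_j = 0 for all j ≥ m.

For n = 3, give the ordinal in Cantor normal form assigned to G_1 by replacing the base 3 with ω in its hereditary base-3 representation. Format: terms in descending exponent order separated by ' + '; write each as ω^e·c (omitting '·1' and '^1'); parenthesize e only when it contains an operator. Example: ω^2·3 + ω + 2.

ω

G_0 = 3. HB_2(3) = 2 + 1. Bump = 4. G_1 = 3.
G_1 = 3. HB_3(3) = 3. Bump = 4. G_2 = 3.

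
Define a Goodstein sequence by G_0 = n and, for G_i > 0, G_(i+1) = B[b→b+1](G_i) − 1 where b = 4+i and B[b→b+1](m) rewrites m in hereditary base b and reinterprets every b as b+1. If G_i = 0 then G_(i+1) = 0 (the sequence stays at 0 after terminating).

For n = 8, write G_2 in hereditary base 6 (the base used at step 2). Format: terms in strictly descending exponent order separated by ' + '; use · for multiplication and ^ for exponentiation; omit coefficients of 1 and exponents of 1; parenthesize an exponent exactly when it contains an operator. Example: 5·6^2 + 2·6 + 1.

6 + 3

(0) 8|_4 = 2·4 ↦ 2·5|_5 = 10 ⇒ 9
(1) 9|_5 = 5 + 4 ↦ 6 + 4|_6 = 10 ⇒ 9
(2) 9|_6 = 6 + 3 ↦ 7 + 3|_7 = 10 ⇒ 9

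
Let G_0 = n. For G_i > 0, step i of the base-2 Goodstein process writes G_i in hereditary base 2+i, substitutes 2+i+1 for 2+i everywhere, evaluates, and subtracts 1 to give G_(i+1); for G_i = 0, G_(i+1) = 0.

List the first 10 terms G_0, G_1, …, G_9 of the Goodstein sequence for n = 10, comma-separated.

10, 83, 1025, 15625, 279935, 4215754, 84073323, 1937434592, 50000555551, 1426559238830

[0] 10 ≡ 2^(2 + 1) + 2 (base 2). Lift 3: 84. −1: 83.
[1] 83 ≡ 3^(3 + 1) + 2 (base 3). Lift 4: 1026. −1: 1025.
[2] 1025 ≡ 4^(4 + 1) + 1 (base 4). Lift 5: 15626. −1: 15625.
[3] 15625 ≡ 5^(5 + 1) (base 5). Lift 6: 279936. −1: 279935.
[4] 279935 ≡ 5·6^6 + 5·6^5 + 5·6^4 + 5·6^3 + 5·6^2 + 5·6 + 5 (base 6). Lift 7: 4215755. −1: 4215754.
[5] 4215754 ≡ 5·7^7 + 5·7^5 + 5·7^4 + 5·7^3 + 5·7^2 + 5·7 + 4 (base 7). Lift 8: 84073324. −1: 84073323.
[6] 84073323 ≡ 5·8^8 + 5·8^5 + 5·8^4 + 5·8^3 + 5·8^2 + 5·8 + 3 (base 8). Lift 9: 1937434593. −1: 1937434592.
[7] 1937434592 ≡ 5·9^9 + 5·9^5 + 5·9^4 + 5·9^3 + 5·9^2 + 5·9 + 2 (base 9). Lift 10: 50000555552. −1: 50000555551.
[8] 50000555551 ≡ 5·10^10 + 5·10^5 + 5·10^4 + 5·10^3 + 5·10^2 + 5·10 + 1 (base 10). Lift 11: 1426559238831. −1: 1426559238830.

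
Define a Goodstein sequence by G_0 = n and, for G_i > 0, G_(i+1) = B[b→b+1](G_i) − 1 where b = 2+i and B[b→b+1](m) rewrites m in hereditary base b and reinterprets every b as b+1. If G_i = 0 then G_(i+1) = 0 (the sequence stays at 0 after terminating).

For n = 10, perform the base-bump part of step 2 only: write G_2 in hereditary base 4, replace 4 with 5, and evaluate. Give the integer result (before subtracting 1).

15626

G_0 = 10. HB_2(10) = 2^(2 + 1) + 2. Bump = 84. G_1 = 83.
G_1 = 83. HB_3(83) = 3^(3 + 1) + 2. Bump = 1026. G_2 = 1025.
G_2 = 1025. HB_4(1025) = 4^(4 + 1) + 1. Bump = 15626. G_3 = 15625.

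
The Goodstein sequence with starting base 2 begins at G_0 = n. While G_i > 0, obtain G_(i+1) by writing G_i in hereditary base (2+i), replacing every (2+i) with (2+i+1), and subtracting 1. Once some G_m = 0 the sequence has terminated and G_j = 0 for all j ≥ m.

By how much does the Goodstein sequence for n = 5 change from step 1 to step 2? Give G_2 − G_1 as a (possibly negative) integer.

228

G_0 = 5. HB_2(5) = 2^2 + 1. Bump = 28. G_1 = 27.
G_1 = 27. HB_3(27) = 3^3. Bump = 256. G_2 = 255.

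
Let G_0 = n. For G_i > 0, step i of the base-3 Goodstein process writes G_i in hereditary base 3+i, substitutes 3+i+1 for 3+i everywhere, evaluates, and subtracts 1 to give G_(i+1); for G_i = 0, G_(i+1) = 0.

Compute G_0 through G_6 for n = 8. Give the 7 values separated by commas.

8, 9, 10, 11, 11, 11, 11

i=0: 8 = 2·3 + 2 (b=3); 3→4: 2·4 + 2 = 10; 10−1 = 9
i=1: 9 = 2·4 + 1 (b=4); 4→5: 2·5 + 1 = 11; 11−1 = 10
i=2: 10 = 2·5 (b=5); 5→6: 2·6 = 12; 12−1 = 11
i=3: 11 = 6 + 5 (b=6); 6→7: 7 + 5 = 12; 12−1 = 11
i=4: 11 = 7 + 4 (b=7); 7→8: 8 + 4 = 12; 12−1 = 11
i=5: 11 = 8 + 3 (b=8); 8→9: 9 + 3 = 12; 12−1 = 11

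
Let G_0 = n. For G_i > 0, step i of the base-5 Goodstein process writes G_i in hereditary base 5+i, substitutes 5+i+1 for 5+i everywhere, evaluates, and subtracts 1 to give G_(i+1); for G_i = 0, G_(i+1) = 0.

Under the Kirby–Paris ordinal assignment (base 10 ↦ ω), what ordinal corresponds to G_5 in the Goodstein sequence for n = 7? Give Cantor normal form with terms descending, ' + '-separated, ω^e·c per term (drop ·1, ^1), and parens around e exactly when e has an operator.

5

(0) 7|_5 = 5 + 2 ↦ 6 + 2|_6 = 8 ⇒ 7
(1) 7|_6 = 6 + 1 ↦ 7 + 1|_7 = 8 ⇒ 7
(2) 7|_7 = 7 ↦ 8|_8 = 8 ⇒ 7
(3) 7|_8 = 7 ↦ 7|_9 = 7 ⇒ 6
(4) 6|_9 = 6 ↦ 6|_10 = 6 ⇒ 5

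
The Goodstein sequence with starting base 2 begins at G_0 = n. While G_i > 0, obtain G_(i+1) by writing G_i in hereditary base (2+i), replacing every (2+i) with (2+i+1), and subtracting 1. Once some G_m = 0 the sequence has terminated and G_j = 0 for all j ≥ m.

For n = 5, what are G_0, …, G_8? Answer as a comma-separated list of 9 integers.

step 0: 5 = 2^2 + 1; sub 3 for 2: 3^3 + 1; = 28; G_1 = 28−1 = 27
step 1: 27 = 3^3; sub 4 for 3: 4^4; = 256; G_2 = 256−1 = 255
step 2: 255 = 3·4^3 + 3·4^2 + 3·4 + 3; sub 5 for 4: 3·5^3 + 3·5^2 + 3·5 + 3; = 468; G_3 = 468−1 = 467
step 3: 467 = 3·5^3 + 3·5^2 + 3·5 + 2; sub 6 for 5: 3·6^3 + 3·6^2 + 3·6 + 2; = 776; G_4 = 776−1 = 775
step 4: 775 = 3·6^3 + 3·6^2 + 3·6 + 1; sub 7 for 6: 3·7^3 + 3·7^2 + 3·7 + 1; = 1198; G_5 = 1198−1 = 1197
step 5: 1197 = 3·7^3 + 3·7^2 + 3·7; sub 8 for 7: 3·8^3 + 3·8^2 + 3·8; = 1752; G_6 = 1752−1 = 1751
step 6: 1751 = 3·8^3 + 3·8^2 + 2·8 + 7; sub 9 for 8: 3·9^3 + 3·9^2 + 2·9 + 7; = 2455; G_7 = 2455−1 = 2454
step 7: 2454 = 3·9^3 + 3·9^2 + 2·9 + 6; sub 10 for 9: 3·10^3 + 3·10^2 + 2·10 + 6; = 3326; G_8 = 3326−1 = 3325

5, 27, 255, 467, 775, 1197, 1751, 2454, 3325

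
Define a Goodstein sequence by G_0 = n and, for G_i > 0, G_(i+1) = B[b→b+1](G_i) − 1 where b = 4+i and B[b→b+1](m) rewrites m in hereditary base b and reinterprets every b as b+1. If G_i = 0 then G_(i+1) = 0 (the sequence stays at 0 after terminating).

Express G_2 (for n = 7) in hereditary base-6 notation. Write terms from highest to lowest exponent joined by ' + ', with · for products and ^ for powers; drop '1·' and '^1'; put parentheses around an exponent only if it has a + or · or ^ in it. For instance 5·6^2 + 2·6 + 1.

6 + 1

step 0: 7 = 4 + 3; sub 5 for 4: 5 + 3; = 8; G_1 = 8−1 = 7
step 1: 7 = 5 + 2; sub 6 for 5: 6 + 2; = 8; G_2 = 8−1 = 7
step 2: 7 = 6 + 1; sub 7 for 6: 7 + 1; = 8; G_3 = 8−1 = 7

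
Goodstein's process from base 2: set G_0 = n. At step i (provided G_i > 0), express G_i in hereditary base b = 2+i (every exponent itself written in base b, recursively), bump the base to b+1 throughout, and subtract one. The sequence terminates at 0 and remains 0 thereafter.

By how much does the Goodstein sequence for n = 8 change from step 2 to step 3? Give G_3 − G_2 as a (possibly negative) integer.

5757

[0] 8 ≡ 2^(2 + 1) (base 2). Lift 3: 81. −1: 80.
[1] 80 ≡ 2·3^3 + 2·3^2 + 2·3 + 2 (base 3). Lift 4: 554. −1: 553.
[2] 553 ≡ 2·4^4 + 2·4^2 + 2·4 + 1 (base 4). Lift 5: 6311. −1: 6310.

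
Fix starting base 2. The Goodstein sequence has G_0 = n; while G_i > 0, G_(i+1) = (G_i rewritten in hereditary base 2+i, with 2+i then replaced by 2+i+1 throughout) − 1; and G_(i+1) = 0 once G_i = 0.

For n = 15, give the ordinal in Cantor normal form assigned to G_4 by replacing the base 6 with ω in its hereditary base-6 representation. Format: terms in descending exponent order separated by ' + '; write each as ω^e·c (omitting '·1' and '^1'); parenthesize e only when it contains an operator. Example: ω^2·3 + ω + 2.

ω^(ω + 1) + ω^ω + 1

[0] 15 ≡ 2^(2 + 1) + 2^2 + 2 + 1 (base 2). Lift 3: 112. −1: 111.
[1] 111 ≡ 3^(3 + 1) + 3^3 + 3 (base 3). Lift 4: 1284. −1: 1283.
[2] 1283 ≡ 4^(4 + 1) + 4^4 + 3 (base 4). Lift 5: 18753. −1: 18752.
[3] 18752 ≡ 5^(5 + 1) + 5^5 + 2 (base 5). Lift 6: 326594. −1: 326593.
[4] 326593 ≡ 6^(6 + 1) + 6^6 + 1 (base 6). Lift 7: 6588345. −1: 6588344.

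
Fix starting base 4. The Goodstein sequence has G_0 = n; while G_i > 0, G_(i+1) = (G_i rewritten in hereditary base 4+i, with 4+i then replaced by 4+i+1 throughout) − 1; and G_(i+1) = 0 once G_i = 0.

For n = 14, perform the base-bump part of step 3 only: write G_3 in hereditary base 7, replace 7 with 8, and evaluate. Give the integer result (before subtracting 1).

(0) 14|_4 = 3·4 + 2 ↦ 3·5 + 2|_5 = 17 ⇒ 16
(1) 16|_5 = 3·5 + 1 ↦ 3·6 + 1|_6 = 19 ⇒ 18
(2) 18|_6 = 3·6 ↦ 3·7|_7 = 21 ⇒ 20
(3) 20|_7 = 2·7 + 6 ↦ 2·8 + 6|_8 = 22 ⇒ 21

22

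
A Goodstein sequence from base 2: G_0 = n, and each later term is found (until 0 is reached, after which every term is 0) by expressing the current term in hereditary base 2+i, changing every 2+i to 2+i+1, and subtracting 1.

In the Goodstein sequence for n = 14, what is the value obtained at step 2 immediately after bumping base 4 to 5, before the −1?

18751

(0) 14|_2 = 2^(2 + 1) + 2^2 + 2 ↦ 3^(3 + 1) + 3^3 + 3|_3 = 111 ⇒ 110
(1) 110|_3 = 3^(3 + 1) + 3^3 + 2 ↦ 4^(4 + 1) + 4^4 + 2|_4 = 1282 ⇒ 1281
(2) 1281|_4 = 4^(4 + 1) + 4^4 + 1 ↦ 5^(5 + 1) + 5^5 + 1|_5 = 18751 ⇒ 18750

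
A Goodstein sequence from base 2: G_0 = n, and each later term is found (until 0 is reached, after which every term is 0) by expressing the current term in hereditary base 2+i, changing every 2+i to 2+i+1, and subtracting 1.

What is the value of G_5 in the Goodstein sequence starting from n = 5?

1197

G_0=5  [base 2] 2^2 + 1  →[2↦3]→  3^3 + 1 = 28  −1 ⇒ G_1=27
G_1=27  [base 3] 3^3  →[3↦4]→  4^4 = 256  −1 ⇒ G_2=255
G_2=255  [base 4] 3·4^3 + 3·4^2 + 3·4 + 3  →[4↦5]→  3·5^3 + 3·5^2 + 3·5 + 3 = 468  −1 ⇒ G_3=467
G_3=467  [base 5] 3·5^3 + 3·5^2 + 3·5 + 2  →[5↦6]→  3·6^3 + 3·6^2 + 3·6 + 2 = 776  −1 ⇒ G_4=775
G_4=775  [base 6] 3·6^3 + 3·6^2 + 3·6 + 1  →[6↦7]→  3·7^3 + 3·7^2 + 3·7 + 1 = 1198  −1 ⇒ G_5=1197
G_5=1197  [base 7] 3·7^3 + 3·7^2 + 3·7  →[7↦8]→  3·8^3 + 3·8^2 + 3·8 = 1752  −1 ⇒ G_6=1751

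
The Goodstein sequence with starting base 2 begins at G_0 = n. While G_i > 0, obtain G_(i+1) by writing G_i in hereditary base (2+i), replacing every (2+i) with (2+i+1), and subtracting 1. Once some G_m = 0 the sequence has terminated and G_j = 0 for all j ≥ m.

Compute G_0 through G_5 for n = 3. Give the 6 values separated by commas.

G_0=3  [base 2] 2 + 1  →[2↦3]→  3 + 1 = 4  −1 ⇒ G_1=3
G_1=3  [base 3] 3  →[3↦4]→  4 = 4  −1 ⇒ G_2=3
G_2=3  [base 4] 3  →[4↦5]→  3 = 3  −1 ⇒ G_3=2
G_3=2  [base 5] 2  →[5↦6]→  2 = 2  −1 ⇒ G_4=1
G_4=1  [base 6] 1  →[6↦7]→  1 = 1  −1 ⇒ G_5=0

3, 3, 3, 2, 1, 0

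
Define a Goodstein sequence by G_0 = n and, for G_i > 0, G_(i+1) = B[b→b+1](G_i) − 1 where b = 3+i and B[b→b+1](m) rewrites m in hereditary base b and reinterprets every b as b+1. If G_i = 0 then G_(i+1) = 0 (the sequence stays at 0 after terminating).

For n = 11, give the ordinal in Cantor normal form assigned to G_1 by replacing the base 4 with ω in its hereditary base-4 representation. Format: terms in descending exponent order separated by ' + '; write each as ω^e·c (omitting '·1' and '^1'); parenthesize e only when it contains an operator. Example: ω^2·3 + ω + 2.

[0] 11 ≡ 3^2 + 2 (base 3). Lift 4: 18. −1: 17.
[1] 17 ≡ 4^2 + 1 (base 4). Lift 5: 26. −1: 25.

ω^2 + 1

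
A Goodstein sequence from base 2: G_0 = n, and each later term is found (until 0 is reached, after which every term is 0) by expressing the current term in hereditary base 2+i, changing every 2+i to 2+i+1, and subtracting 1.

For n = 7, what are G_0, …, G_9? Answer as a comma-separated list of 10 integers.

7, 30, 259, 3127, 46657, 823543, 16777215, 37665879, 77777775, 150051213

[0] 7 ≡ 2^2 + 2 + 1 (base 2). Lift 3: 31. −1: 30.
[1] 30 ≡ 3^3 + 3 (base 3). Lift 4: 260. −1: 259.
[2] 259 ≡ 4^4 + 3 (base 4). Lift 5: 3128. −1: 3127.
[3] 3127 ≡ 5^5 + 2 (base 5). Lift 6: 46658. −1: 46657.
[4] 46657 ≡ 6^6 + 1 (base 6). Lift 7: 823544. −1: 823543.
[5] 823543 ≡ 7^7 (base 7). Lift 8: 16777216. −1: 16777215.
[6] 16777215 ≡ 7·8^7 + 7·8^6 + 7·8^5 + 7·8^4 + 7·8^3 + 7·8^2 + 7·8 + 7 (base 8). Lift 9: 37665880. −1: 37665879.
[7] 37665879 ≡ 7·9^7 + 7·9^6 + 7·9^5 + 7·9^4 + 7·9^3 + 7·9^2 + 7·9 + 6 (base 9). Lift 10: 77777776. −1: 77777775.
[8] 77777775 ≡ 7·10^7 + 7·10^6 + 7·10^5 + 7·10^4 + 7·10^3 + 7·10^2 + 7·10 + 5 (base 10). Lift 11: 150051214. −1: 150051213.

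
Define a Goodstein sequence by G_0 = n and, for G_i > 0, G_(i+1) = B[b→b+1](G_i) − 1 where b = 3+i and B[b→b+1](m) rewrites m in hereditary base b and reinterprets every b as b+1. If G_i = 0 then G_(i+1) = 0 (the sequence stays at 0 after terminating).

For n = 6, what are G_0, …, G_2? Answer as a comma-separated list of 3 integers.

G_0 = 6. HB_3(6) = 2·3. Bump = 8. G_1 = 7.
G_1 = 7. HB_4(7) = 4 + 3. Bump = 8. G_2 = 7.

6, 7, 7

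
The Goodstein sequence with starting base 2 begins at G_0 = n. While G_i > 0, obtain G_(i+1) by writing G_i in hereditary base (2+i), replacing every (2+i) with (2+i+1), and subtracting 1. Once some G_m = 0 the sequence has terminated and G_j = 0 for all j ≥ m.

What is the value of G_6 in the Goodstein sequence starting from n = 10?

[0] 10 ≡ 2^(2 + 1) + 2 (base 2). Lift 3: 84. −1: 83.
[1] 83 ≡ 3^(3 + 1) + 2 (base 3). Lift 4: 1026. −1: 1025.
[2] 1025 ≡ 4^(4 + 1) + 1 (base 4). Lift 5: 15626. −1: 15625.
[3] 15625 ≡ 5^(5 + 1) (base 5). Lift 6: 279936. −1: 279935.
[4] 279935 ≡ 5·6^6 + 5·6^5 + 5·6^4 + 5·6^3 + 5·6^2 + 5·6 + 5 (base 6). Lift 7: 4215755. −1: 4215754.
[5] 4215754 ≡ 5·7^7 + 5·7^5 + 5·7^4 + 5·7^3 + 5·7^2 + 5·7 + 4 (base 7). Lift 8: 84073324. −1: 84073323.

84073323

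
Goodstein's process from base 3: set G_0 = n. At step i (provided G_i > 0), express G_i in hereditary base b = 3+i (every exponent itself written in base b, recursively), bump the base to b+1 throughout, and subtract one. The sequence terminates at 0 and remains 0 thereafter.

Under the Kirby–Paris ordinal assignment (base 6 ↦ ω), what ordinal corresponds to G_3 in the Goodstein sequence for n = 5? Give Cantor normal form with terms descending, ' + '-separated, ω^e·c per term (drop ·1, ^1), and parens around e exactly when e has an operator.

5

i=0: 5 = 3 + 2 (b=3); 3→4: 4 + 2 = 6; 6−1 = 5
i=1: 5 = 4 + 1 (b=4); 4→5: 5 + 1 = 6; 6−1 = 5
i=2: 5 = 5 (b=5); 5→6: 6 = 6; 6−1 = 5
i=3: 5 = 5 (b=6); 6→7: 5 = 5; 5−1 = 4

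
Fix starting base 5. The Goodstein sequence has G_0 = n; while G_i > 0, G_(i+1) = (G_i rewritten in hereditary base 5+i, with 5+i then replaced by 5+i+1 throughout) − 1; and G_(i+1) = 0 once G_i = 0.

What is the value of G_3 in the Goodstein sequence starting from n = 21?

21 —HB5→ 4·5 + 1 —bump→ 4·6 + 1 = 25 —(−1)→ 24
24 —HB6→ 4·6 —bump→ 4·7 = 28 —(−1)→ 27
27 —HB7→ 3·7 + 6 —bump→ 3·8 + 6 = 30 —(−1)→ 29
29 —HB8→ 3·8 + 5 —bump→ 3·9 + 5 = 32 —(−1)→ 31

29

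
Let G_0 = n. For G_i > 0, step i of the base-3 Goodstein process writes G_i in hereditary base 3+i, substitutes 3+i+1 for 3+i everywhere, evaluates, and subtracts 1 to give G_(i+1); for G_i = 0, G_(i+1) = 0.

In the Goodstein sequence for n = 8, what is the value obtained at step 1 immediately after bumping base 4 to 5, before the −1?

[0] 8 ≡ 2·3 + 2 (base 3). Lift 4: 10. −1: 9.
[1] 9 ≡ 2·4 + 1 (base 4). Lift 5: 11. −1: 10.

11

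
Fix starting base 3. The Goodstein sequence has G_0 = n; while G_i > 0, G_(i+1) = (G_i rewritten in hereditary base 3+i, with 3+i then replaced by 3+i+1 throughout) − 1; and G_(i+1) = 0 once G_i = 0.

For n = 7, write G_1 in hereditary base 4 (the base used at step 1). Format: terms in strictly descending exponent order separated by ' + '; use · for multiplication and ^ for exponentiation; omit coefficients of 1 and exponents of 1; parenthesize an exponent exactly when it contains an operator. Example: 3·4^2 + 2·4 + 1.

G_0=7  [base 3] 2·3 + 1  →[3↦4]→  2·4 + 1 = 9  −1 ⇒ G_1=8
G_1=8  [base 4] 2·4  →[4↦5]→  2·5 = 10  −1 ⇒ G_2=9

2·4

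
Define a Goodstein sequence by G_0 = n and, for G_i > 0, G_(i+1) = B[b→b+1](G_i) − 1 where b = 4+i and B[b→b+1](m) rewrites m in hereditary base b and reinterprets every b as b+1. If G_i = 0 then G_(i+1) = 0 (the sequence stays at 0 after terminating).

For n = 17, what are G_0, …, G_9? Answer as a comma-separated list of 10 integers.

17, 25, 35, 39, 43, 47, 51, 55, 59, 62

17 —HB4→ 4^2 + 1 —bump→ 5^2 + 1 = 26 —(−1)→ 25
25 —HB5→ 5^2 —bump→ 6^2 = 36 —(−1)→ 35
35 —HB6→ 5·6 + 5 —bump→ 5·7 + 5 = 40 —(−1)→ 39
39 —HB7→ 5·7 + 4 —bump→ 5·8 + 4 = 44 —(−1)→ 43
43 —HB8→ 5·8 + 3 —bump→ 5·9 + 3 = 48 —(−1)→ 47
47 —HB9→ 5·9 + 2 —bump→ 5·10 + 2 = 52 —(−1)→ 51
51 —HB10→ 5·10 + 1 —bump→ 5·11 + 1 = 56 —(−1)→ 55
55 —HB11→ 5·11 —bump→ 5·12 = 60 —(−1)→ 59
59 —HB12→ 4·12 + 11 —bump→ 4·13 + 11 = 63 —(−1)→ 62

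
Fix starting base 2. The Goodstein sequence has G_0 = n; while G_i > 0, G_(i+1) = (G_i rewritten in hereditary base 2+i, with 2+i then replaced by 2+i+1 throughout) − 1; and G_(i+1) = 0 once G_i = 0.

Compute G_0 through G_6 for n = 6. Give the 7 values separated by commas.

6, 29, 257, 3125, 46655, 98039, 187243

base 2: 6 = 2^2 + 2; at 3: 3^3 + 3 = 30; next = 29
base 3: 29 = 3^3 + 2; at 4: 4^4 + 2 = 258; next = 257
base 4: 257 = 4^4 + 1; at 5: 5^5 + 1 = 3126; next = 3125
base 5: 3125 = 5^5; at 6: 6^6 = 46656; next = 46655
base 6: 46655 = 5·6^5 + 5·6^4 + 5·6^3 + 5·6^2 + 5·6 + 5; at 7: 5·7^5 + 5·7^4 + 5·7^3 + 5·7^2 + 5·7 + 5 = 98040; next = 98039
base 7: 98039 = 5·7^5 + 5·7^4 + 5·7^3 + 5·7^2 + 5·7 + 4; at 8: 5·8^5 + 5·8^4 + 5·8^3 + 5·8^2 + 5·8 + 4 = 187244; next = 187243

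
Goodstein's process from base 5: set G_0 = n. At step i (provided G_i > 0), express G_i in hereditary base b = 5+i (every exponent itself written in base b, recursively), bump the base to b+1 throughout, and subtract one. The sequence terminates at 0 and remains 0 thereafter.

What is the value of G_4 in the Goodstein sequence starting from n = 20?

step 0: 20 = 4·5; sub 6 for 5: 4·6; = 24; G_1 = 24−1 = 23
step 1: 23 = 3·6 + 5; sub 7 for 6: 3·7 + 5; = 26; G_2 = 26−1 = 25
step 2: 25 = 3·7 + 4; sub 8 for 7: 3·8 + 4; = 28; G_3 = 28−1 = 27
step 3: 27 = 3·8 + 3; sub 9 for 8: 3·9 + 3; = 30; G_4 = 30−1 = 29

29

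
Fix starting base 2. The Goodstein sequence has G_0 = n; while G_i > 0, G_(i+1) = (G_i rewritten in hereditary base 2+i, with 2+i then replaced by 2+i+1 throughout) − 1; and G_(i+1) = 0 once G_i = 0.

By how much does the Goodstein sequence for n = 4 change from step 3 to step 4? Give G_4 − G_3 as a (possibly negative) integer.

23

(0) 4|_2 = 2^2 ↦ 3^3|_3 = 27 ⇒ 26
(1) 26|_3 = 2·3^2 + 2·3 + 2 ↦ 2·4^2 + 2·4 + 2|_4 = 42 ⇒ 41
(2) 41|_4 = 2·4^2 + 2·4 + 1 ↦ 2·5^2 + 2·5 + 1|_5 = 61 ⇒ 60
(3) 60|_5 = 2·5^2 + 2·5 ↦ 2·6^2 + 2·6|_6 = 84 ⇒ 83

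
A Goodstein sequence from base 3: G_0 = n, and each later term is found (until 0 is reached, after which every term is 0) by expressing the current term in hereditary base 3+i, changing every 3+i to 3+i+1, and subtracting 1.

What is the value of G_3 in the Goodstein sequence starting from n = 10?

(0) 10|_3 = 3^2 + 1 ↦ 4^2 + 1|_4 = 17 ⇒ 16
(1) 16|_4 = 4^2 ↦ 5^2|_5 = 25 ⇒ 24
(2) 24|_5 = 4·5 + 4 ↦ 4·6 + 4|_6 = 28 ⇒ 27
(3) 27|_6 = 4·6 + 3 ↦ 4·7 + 3|_7 = 31 ⇒ 30

27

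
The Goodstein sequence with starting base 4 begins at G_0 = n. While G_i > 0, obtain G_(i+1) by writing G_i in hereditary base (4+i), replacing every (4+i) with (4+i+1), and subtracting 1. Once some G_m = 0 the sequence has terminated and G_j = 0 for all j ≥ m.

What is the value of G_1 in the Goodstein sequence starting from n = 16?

24

step 0: 16 = 4^2; sub 5 for 4: 5^2; = 25; G_1 = 25−1 = 24
step 1: 24 = 4·5 + 4; sub 6 for 5: 4·6 + 4; = 28; G_2 = 28−1 = 27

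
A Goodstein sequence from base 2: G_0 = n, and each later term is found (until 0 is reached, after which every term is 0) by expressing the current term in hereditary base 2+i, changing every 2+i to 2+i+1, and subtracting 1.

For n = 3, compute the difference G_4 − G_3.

G_0 = 3. HB_2(3) = 2 + 1. Bump = 4. G_1 = 3.
G_1 = 3. HB_3(3) = 3. Bump = 4. G_2 = 3.
G_2 = 3. HB_4(3) = 3. Bump = 3. G_3 = 2.
G_3 = 2. HB_5(2) = 2. Bump = 2. G_4 = 1.

-1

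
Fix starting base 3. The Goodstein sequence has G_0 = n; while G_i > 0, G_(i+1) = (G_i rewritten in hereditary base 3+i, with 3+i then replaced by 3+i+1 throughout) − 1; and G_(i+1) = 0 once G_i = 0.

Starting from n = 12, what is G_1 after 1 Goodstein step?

base 3: 12 = 3^2 + 3; at 4: 4^2 + 4 = 20; next = 19
base 4: 19 = 4^2 + 3; at 5: 5^2 + 3 = 28; next = 27

19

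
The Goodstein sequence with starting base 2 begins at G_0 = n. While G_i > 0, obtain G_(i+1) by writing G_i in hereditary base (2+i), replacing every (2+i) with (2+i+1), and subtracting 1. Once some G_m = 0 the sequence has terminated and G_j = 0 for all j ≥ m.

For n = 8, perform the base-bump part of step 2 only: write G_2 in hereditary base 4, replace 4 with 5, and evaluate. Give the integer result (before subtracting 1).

G_0 = 8. HB_2(8) = 2^(2 + 1). Bump = 81. G_1 = 80.
G_1 = 80. HB_3(80) = 2·3^3 + 2·3^2 + 2·3 + 2. Bump = 554. G_2 = 553.

6311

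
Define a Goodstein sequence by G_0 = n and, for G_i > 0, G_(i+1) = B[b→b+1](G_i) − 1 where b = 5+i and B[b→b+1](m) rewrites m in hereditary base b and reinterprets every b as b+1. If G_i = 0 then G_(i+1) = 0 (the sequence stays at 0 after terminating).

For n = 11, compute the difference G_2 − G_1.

(0) 11|_5 = 2·5 + 1 ↦ 2·6 + 1|_6 = 13 ⇒ 12
(1) 12|_6 = 2·6 ↦ 2·7|_7 = 14 ⇒ 13

1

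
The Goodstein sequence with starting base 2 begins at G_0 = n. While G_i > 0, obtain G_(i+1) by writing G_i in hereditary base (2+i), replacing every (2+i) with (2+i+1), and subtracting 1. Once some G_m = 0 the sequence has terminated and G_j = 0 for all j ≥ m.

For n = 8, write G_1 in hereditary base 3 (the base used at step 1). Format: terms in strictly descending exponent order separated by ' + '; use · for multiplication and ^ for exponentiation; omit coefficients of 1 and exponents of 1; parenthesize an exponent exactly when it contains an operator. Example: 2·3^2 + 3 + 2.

2·3^3 + 2·3^2 + 2·3 + 2

G_0=8  [base 2] 2^(2 + 1)  →[2↦3]→  3^(3 + 1) = 81  −1 ⇒ G_1=80
G_1=80  [base 3] 2·3^3 + 2·3^2 + 2·3 + 2  →[3↦4]→  2·4^4 + 2·4^2 + 2·4 + 2 = 554  −1 ⇒ G_2=553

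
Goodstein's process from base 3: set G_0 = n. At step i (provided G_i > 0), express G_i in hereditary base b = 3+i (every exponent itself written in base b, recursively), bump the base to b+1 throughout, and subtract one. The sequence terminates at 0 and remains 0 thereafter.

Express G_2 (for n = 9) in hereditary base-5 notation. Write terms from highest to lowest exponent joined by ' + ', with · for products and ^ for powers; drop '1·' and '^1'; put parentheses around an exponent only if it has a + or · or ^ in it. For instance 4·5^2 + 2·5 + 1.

3·5 + 2

G_0 = 9. HB_3(9) = 3^2. Bump = 16. G_1 = 15.
G_1 = 15. HB_4(15) = 3·4 + 3. Bump = 18. G_2 = 17.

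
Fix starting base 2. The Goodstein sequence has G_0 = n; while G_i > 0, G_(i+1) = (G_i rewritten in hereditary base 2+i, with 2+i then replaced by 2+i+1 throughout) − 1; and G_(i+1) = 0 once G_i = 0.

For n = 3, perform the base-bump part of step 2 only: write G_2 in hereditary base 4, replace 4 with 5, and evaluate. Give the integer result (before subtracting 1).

3

base 2: 3 = 2 + 1; at 3: 3 + 1 = 4; next = 3
base 3: 3 = 3; at 4: 4 = 4; next = 3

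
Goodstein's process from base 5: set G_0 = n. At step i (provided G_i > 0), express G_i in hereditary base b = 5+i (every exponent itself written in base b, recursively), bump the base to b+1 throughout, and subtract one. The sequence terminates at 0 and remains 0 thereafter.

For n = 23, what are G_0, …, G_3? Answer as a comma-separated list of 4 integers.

[0] 23 ≡ 4·5 + 3 (base 5). Lift 6: 27. −1: 26.
[1] 26 ≡ 4·6 + 2 (base 6). Lift 7: 30. −1: 29.
[2] 29 ≡ 4·7 + 1 (base 7). Lift 8: 33. −1: 32.

23, 26, 29, 32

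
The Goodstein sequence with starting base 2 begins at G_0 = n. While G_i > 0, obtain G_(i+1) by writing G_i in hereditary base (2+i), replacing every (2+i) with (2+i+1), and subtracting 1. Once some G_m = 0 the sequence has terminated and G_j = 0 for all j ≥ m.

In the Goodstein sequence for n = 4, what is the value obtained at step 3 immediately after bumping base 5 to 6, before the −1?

step 0: 4 = 2^2; sub 3 for 2: 3^3; = 27; G_1 = 27−1 = 26
step 1: 26 = 2·3^2 + 2·3 + 2; sub 4 for 3: 2·4^2 + 2·4 + 2; = 42; G_2 = 42−1 = 41
step 2: 41 = 2·4^2 + 2·4 + 1; sub 5 for 4: 2·5^2 + 2·5 + 1; = 61; G_3 = 61−1 = 60
step 3: 60 = 2·5^2 + 2·5; sub 6 for 5: 2·6^2 + 2·6; = 84; G_4 = 84−1 = 83

84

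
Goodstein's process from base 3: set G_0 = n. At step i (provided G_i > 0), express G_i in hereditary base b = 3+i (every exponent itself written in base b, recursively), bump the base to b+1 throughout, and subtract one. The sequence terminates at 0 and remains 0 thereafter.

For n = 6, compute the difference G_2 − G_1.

G_0=6  [base 3] 2·3  →[3↦4]→  2·4 = 8  −1 ⇒ G_1=7
G_1=7  [base 4] 4 + 3  →[4↦5]→  5 + 3 = 8  −1 ⇒ G_2=7

0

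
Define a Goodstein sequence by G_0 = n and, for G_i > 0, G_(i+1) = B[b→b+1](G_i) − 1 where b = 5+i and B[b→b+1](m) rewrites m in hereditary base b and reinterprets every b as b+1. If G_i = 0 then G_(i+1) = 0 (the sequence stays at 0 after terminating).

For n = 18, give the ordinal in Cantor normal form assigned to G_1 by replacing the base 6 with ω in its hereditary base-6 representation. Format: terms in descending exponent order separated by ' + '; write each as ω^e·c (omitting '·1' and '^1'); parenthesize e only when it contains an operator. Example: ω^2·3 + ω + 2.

ω·3 + 2

G_0 = 18. HB_5(18) = 3·5 + 3. Bump = 21. G_1 = 20.
G_1 = 20. HB_6(20) = 3·6 + 2. Bump = 23. G_2 = 22.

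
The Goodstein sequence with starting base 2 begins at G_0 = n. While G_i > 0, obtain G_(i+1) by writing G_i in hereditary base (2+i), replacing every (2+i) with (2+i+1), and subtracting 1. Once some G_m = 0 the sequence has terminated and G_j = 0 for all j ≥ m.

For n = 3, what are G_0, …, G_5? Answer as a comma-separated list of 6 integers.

i=0: 3 = 2 + 1 (b=2); 2→3: 3 + 1 = 4; 4−1 = 3
i=1: 3 = 3 (b=3); 3→4: 4 = 4; 4−1 = 3
i=2: 3 = 3 (b=4); 4→5: 3 = 3; 3−1 = 2
i=3: 2 = 2 (b=5); 5→6: 2 = 2; 2−1 = 1
i=4: 1 = 1 (b=6); 6→7: 1 = 1; 1−1 = 0

3, 3, 3, 2, 1, 0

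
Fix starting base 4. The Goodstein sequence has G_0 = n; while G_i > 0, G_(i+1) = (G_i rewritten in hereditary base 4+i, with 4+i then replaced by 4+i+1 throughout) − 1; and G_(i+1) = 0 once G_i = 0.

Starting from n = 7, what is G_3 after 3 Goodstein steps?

step 0: 7 = 4 + 3; sub 5 for 4: 5 + 3; = 8; G_1 = 8−1 = 7
step 1: 7 = 5 + 2; sub 6 for 5: 6 + 2; = 8; G_2 = 8−1 = 7
step 2: 7 = 6 + 1; sub 7 for 6: 7 + 1; = 8; G_3 = 8−1 = 7
step 3: 7 = 7; sub 8 for 7: 8; = 8; G_4 = 8−1 = 7

7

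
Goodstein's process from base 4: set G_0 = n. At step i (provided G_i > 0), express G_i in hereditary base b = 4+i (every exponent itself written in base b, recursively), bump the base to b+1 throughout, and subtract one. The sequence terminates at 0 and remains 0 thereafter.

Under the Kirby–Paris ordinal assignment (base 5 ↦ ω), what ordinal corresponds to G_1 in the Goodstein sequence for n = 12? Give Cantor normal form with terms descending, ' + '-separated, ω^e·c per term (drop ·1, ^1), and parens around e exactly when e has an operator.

G_0 = 12. HB_4(12) = 3·4. Bump = 15. G_1 = 14.
G_1 = 14. HB_5(14) = 2·5 + 4. Bump = 16. G_2 = 15.

ω·2 + 4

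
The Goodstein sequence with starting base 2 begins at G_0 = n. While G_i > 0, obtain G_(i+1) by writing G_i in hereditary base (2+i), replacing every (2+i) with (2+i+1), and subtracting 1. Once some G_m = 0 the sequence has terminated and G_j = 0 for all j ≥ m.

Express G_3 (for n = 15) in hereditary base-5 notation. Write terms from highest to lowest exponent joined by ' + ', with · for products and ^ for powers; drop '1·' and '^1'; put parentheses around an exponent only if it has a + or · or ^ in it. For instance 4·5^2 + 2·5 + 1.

G_0=15  [base 2] 2^(2 + 1) + 2^2 + 2 + 1  →[2↦3]→  3^(3 + 1) + 3^3 + 3 + 1 = 112  −1 ⇒ G_1=111
G_1=111  [base 3] 3^(3 + 1) + 3^3 + 3  →[3↦4]→  4^(4 + 1) + 4^4 + 4 = 1284  −1 ⇒ G_2=1283
G_2=1283  [base 4] 4^(4 + 1) + 4^4 + 3  →[4↦5]→  5^(5 + 1) + 5^5 + 3 = 18753  −1 ⇒ G_3=18752
G_3=18752  [base 5] 5^(5 + 1) + 5^5 + 2  →[5↦6]→  6^(6 + 1) + 6^6 + 2 = 326594  −1 ⇒ G_4=326593

5^(5 + 1) + 5^5 + 2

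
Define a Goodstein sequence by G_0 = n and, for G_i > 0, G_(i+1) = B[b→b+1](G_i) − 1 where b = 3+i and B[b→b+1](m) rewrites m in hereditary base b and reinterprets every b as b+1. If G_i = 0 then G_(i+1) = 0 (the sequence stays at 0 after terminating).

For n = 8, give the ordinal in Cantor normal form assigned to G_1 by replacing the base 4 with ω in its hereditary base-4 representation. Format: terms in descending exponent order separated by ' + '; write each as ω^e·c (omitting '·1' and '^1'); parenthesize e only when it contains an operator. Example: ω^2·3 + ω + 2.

ω·2 + 1

(0) 8|_3 = 2·3 + 2 ↦ 2·4 + 2|_4 = 10 ⇒ 9
(1) 9|_4 = 2·4 + 1 ↦ 2·5 + 1|_5 = 11 ⇒ 10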